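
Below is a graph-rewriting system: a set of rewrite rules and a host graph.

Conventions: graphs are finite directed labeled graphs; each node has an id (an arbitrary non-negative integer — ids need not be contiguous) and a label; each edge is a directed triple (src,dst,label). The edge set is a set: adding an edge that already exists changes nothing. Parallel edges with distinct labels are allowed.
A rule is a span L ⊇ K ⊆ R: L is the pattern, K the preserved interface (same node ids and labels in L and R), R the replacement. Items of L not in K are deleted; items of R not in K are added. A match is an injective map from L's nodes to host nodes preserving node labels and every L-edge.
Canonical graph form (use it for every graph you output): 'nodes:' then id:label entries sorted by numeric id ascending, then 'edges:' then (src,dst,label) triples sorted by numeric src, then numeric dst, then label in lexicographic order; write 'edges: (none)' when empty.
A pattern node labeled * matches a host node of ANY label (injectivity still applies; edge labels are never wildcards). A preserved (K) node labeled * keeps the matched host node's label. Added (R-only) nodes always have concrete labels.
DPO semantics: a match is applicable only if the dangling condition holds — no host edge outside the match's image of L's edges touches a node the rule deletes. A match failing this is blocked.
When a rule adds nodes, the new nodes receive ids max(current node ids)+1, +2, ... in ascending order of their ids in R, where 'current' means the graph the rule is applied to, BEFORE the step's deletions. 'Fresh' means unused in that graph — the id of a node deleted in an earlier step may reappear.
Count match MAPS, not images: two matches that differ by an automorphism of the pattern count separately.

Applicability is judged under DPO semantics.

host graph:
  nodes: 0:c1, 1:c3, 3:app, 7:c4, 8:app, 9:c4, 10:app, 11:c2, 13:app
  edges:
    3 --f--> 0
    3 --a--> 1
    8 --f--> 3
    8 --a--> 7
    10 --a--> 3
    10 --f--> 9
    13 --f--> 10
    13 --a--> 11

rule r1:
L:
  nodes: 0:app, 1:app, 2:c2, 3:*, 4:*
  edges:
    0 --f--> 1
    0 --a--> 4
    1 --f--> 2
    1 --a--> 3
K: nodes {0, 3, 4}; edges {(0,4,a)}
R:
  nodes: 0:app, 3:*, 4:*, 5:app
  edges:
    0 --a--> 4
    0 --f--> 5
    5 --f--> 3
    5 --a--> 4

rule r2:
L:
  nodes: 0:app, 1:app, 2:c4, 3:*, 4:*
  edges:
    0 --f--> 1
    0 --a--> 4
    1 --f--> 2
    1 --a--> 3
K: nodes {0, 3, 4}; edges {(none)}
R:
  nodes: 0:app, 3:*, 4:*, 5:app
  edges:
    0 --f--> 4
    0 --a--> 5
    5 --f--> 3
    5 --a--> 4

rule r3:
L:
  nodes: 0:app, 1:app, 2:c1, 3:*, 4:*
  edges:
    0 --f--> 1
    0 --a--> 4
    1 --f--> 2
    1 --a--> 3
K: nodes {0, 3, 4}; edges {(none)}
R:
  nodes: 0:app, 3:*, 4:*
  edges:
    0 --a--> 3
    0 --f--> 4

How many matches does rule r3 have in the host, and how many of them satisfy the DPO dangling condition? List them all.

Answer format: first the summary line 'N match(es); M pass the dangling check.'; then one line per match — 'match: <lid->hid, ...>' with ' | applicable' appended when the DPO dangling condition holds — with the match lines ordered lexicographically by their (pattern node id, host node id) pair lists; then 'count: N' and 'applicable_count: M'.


1 match(es); 0 pass the dangling check.
match: 0->8, 1->3, 2->0, 3->1, 4->7
count: 1
applicable_count: 0


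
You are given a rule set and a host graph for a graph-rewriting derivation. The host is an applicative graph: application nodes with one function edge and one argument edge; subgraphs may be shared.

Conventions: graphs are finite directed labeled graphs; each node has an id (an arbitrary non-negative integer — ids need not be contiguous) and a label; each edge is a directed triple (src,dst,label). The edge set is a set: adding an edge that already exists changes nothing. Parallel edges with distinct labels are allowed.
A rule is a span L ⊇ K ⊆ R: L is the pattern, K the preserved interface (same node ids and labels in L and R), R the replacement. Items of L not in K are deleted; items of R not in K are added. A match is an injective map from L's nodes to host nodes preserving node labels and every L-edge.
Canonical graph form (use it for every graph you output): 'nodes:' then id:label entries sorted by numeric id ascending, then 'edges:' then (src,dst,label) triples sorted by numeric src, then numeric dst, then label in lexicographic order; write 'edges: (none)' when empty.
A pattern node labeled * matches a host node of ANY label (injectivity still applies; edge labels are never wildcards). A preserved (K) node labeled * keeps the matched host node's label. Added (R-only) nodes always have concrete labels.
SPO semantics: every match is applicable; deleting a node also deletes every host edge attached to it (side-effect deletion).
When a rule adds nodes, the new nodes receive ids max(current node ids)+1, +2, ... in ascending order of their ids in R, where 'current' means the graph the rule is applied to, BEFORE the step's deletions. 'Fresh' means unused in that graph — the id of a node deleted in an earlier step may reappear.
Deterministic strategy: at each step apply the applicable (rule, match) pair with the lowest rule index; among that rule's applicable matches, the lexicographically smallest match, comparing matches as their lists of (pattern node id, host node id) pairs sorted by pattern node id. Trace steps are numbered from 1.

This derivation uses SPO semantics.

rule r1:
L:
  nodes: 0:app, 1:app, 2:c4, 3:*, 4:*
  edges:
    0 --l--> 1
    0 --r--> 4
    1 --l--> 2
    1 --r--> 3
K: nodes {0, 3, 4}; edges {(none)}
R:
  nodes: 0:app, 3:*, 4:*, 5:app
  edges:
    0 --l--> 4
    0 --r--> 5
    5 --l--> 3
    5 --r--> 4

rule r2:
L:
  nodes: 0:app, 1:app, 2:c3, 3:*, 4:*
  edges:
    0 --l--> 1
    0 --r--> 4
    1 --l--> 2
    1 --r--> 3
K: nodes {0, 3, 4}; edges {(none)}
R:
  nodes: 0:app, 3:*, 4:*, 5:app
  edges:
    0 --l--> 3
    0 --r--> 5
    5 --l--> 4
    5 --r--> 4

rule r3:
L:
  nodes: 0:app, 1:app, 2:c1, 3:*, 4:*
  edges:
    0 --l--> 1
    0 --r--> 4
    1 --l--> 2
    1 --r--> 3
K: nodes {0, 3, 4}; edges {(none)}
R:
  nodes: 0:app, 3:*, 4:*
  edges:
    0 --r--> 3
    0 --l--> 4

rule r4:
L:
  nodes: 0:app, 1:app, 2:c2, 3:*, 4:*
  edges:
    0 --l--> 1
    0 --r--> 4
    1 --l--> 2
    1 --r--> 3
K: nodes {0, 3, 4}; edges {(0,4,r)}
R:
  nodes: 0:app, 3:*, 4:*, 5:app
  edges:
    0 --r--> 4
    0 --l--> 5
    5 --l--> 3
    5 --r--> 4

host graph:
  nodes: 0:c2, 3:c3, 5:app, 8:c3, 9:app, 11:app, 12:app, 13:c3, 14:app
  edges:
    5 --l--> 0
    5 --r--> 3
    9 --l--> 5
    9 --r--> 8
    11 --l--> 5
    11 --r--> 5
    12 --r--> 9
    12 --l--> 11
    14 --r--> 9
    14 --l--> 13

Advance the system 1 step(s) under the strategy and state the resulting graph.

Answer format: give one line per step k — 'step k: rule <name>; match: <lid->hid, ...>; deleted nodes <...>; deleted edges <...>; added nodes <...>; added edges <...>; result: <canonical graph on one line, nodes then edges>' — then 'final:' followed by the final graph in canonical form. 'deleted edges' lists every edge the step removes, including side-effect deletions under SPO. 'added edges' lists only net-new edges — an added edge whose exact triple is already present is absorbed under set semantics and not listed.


step 1: rule r4; match: 0->9, 1->5, 2->0, 3->3, 4->8; deleted nodes 0, 5; deleted edges (5,0,l); (5,3,r); (9,5,l); (11,5,l); (11,5,r); added nodes 15; added edges (9,15,l); (15,3,l); (15,8,r); result: nodes: 3:c3, 8:c3, 9:app, 11:app, 12:app, 13:c3, 14:app, 15:app edges: (9,8,r); (9,15,l); (12,9,r); (12,11,l); (14,9,r); (14,13,l); (15,3,l); (15,8,r)
final:
nodes: 3:c3, 8:c3, 9:app, 11:app, 12:app, 13:c3, 14:app, 15:app
edges: (9,8,r); (9,15,l); (12,9,r); (12,11,l); (14,9,r); (14,13,l); (15,3,l); (15,8,r)


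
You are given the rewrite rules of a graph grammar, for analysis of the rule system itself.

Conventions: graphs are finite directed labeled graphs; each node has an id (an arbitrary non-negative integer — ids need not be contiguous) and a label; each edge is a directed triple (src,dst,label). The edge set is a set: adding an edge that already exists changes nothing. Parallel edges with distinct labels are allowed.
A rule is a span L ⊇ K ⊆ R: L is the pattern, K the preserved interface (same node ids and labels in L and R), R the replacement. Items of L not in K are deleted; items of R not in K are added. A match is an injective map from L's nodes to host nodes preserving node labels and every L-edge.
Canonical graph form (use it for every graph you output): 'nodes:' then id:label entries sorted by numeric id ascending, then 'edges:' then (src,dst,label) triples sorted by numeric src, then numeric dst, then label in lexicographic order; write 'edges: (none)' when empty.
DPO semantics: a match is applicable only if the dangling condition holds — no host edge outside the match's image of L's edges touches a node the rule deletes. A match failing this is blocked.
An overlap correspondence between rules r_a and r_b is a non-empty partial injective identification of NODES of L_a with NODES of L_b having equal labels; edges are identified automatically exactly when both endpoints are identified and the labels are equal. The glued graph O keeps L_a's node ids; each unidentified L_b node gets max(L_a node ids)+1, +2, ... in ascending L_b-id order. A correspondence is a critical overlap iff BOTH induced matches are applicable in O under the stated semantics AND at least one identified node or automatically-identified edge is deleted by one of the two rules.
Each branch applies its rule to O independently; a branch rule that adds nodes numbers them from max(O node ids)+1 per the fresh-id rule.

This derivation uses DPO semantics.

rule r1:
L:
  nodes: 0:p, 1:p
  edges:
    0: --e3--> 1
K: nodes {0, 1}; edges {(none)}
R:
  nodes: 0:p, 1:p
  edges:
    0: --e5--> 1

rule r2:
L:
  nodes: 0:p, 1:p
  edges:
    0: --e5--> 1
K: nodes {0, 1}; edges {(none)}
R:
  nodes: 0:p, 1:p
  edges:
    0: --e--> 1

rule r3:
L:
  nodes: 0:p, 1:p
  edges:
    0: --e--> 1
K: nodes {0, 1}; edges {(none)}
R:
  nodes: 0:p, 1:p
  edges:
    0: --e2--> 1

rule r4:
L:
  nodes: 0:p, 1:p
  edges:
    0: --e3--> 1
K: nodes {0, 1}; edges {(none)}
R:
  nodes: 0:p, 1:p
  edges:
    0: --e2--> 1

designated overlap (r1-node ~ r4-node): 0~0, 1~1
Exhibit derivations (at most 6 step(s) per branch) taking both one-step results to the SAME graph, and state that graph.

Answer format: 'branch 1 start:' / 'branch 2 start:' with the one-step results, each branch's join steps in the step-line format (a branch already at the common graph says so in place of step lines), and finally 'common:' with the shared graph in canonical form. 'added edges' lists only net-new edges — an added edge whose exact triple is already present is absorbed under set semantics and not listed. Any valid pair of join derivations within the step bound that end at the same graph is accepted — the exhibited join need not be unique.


branch 1 start:
nodes: 0:p, 1:p
edges: (0,1,e5)
branch 2 start:
nodes: 0:p, 1:p
edges: (0,1,e2)
branch 1 step 1: rule r2; match: 0->0, 1->1; deleted nodes (none); deleted edges (0,1,e5); added nodes (none); added edges (0,1,e); result: nodes: 0:p, 1:p edges: (0,1,e)
branch 1 step 2: rule r3; match: 0->0, 1->1; deleted nodes (none); deleted edges (0,1,e); added nodes (none); added edges (0,1,e2); result: nodes: 0:p, 1:p edges: (0,1,e2)
branch 2: already at the common graph (0 steps)
common:
nodes: 0:p, 1:p
edges: (0,1,e2)


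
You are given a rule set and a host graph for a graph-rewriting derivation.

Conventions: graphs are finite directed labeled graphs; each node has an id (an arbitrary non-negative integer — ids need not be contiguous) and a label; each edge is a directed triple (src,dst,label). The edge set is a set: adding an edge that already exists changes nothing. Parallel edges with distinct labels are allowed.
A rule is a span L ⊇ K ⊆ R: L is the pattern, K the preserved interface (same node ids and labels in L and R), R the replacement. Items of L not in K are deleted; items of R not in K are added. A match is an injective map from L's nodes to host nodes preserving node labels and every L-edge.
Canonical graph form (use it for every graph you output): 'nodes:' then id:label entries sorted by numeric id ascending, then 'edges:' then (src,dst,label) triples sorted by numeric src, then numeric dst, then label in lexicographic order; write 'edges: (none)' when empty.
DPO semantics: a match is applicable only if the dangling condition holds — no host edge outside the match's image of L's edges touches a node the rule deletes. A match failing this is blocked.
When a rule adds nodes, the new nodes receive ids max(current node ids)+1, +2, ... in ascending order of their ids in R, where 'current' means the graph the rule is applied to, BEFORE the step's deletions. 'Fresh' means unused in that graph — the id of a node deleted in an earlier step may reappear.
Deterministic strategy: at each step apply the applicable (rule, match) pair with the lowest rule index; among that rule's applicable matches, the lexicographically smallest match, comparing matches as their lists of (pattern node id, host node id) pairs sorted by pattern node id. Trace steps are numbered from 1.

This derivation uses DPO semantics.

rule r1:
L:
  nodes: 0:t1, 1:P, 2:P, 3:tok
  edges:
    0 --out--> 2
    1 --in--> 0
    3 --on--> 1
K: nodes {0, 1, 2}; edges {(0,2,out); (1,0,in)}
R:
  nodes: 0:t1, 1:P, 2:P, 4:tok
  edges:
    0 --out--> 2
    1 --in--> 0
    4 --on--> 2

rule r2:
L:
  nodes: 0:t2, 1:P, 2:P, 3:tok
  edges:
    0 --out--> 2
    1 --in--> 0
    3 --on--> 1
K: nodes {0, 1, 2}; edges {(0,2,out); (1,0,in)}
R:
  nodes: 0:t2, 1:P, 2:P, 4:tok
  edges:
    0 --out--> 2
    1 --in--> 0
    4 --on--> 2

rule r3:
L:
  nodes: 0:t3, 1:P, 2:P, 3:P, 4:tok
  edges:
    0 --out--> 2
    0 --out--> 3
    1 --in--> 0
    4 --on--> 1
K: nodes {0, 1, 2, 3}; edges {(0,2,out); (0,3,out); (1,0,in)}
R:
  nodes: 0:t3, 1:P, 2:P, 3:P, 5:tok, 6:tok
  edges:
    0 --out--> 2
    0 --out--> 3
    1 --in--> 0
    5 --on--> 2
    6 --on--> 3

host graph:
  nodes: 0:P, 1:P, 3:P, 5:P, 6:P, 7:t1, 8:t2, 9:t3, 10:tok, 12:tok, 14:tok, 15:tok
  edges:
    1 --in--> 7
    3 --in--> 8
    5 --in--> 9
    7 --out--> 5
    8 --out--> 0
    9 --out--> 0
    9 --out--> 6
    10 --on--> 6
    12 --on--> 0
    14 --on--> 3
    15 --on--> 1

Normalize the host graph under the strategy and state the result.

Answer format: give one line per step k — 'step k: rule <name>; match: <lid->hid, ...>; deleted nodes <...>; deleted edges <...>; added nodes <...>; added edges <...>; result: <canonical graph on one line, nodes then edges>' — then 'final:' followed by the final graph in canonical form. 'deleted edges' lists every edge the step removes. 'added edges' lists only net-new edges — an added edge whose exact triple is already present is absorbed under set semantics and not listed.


step 1: rule r1; match: 0->7, 1->1, 2->5, 3->15; deleted nodes 15; deleted edges (15,1,on); added nodes 16; added edges (16,5,on); result: nodes: 0:P, 1:P, 3:P, 5:P, 6:P, 7:t1, 8:t2, 9:t3, 10:tok, 12:tok, 14:tok, 16:tok edges: (1,7,in); (3,8,in); (5,9,in); (7,5,out); (8,0,out); (9,0,out); (9,6,out); (10,6,on); (12,0,on); (14,3,on); (16,5,on)
step 2: rule r2; match: 0->8, 1->3, 2->0, 3->14; deleted nodes 14; deleted edges (14,3,on); added nodes 17; added edges (17,0,on); result: nodes: 0:P, 1:P, 3:P, 5:P, 6:P, 7:t1, 8:t2, 9:t3, 10:tok, 12:tok, 16:tok, 17:tok edges: (1,7,in); (3,8,in); (5,9,in); (7,5,out); (8,0,out); (9,0,out); (9,6,out); (10,6,on); (12,0,on); (16,5,on); (17,0,on)
step 3: rule r3; match: 0->9, 1->5, 2->0, 3->6, 4->16; deleted nodes 16; deleted edges (16,5,on); added nodes 18, 19; added edges (18,0,on); (19,6,on); result: nodes: 0:P, 1:P, 3:P, 5:P, 6:P, 7:t1, 8:t2, 9:t3, 10:tok, 12:tok, 17:tok, 18:tok, 19:tok edges: (1,7,in); (3,8,in); (5,9,in); (7,5,out); (8,0,out); (9,0,out); (9,6,out); (10,6,on); (12,0,on); (17,0,on); (18,0,on); (19,6,on)
final:
nodes: 0:P, 1:P, 3:P, 5:P, 6:P, 7:t1, 8:t2, 9:t3, 10:tok, 12:tok, 17:tok, 18:tok, 19:tok
edges: (1,7,in); (3,8,in); (5,9,in); (7,5,out); (8,0,out); (9,0,out); (9,6,out); (10,6,on); (12,0,on); (17,0,on); (18,0,on); (19,6,on)


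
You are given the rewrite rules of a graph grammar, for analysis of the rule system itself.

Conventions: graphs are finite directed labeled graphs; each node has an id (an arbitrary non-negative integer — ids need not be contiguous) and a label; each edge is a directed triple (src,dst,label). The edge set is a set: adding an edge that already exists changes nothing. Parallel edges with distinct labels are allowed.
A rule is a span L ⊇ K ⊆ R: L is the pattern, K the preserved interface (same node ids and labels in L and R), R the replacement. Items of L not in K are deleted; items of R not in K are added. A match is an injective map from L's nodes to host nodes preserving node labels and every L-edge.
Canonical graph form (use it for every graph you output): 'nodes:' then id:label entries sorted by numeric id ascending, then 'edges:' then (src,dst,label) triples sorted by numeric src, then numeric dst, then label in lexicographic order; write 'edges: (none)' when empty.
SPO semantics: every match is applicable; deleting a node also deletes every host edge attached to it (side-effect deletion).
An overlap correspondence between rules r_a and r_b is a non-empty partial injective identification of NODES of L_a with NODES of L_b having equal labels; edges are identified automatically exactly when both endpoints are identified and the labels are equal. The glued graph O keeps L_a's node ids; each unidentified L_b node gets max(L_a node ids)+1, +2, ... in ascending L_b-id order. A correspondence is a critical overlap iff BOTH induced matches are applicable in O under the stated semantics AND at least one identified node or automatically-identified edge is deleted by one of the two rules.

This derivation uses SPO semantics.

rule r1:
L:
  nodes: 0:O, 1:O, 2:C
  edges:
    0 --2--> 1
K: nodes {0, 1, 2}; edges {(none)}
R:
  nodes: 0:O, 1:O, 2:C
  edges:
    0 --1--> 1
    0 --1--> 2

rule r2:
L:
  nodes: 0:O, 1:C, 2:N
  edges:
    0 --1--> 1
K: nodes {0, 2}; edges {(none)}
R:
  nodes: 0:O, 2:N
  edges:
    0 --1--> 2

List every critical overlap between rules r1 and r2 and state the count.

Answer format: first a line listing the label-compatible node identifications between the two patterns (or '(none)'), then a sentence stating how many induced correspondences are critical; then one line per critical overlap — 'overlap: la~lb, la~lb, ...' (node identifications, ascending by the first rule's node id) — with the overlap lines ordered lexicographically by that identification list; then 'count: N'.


label-compatible node identifications between L(r1) and L(r2): 0~0, 1~0, 2~1
3 of the induced correspondences are critical overlaps of r1 and r2.
overlap: 0~0, 2~1
overlap: 1~0, 2~1
overlap: 2~1
count: 3


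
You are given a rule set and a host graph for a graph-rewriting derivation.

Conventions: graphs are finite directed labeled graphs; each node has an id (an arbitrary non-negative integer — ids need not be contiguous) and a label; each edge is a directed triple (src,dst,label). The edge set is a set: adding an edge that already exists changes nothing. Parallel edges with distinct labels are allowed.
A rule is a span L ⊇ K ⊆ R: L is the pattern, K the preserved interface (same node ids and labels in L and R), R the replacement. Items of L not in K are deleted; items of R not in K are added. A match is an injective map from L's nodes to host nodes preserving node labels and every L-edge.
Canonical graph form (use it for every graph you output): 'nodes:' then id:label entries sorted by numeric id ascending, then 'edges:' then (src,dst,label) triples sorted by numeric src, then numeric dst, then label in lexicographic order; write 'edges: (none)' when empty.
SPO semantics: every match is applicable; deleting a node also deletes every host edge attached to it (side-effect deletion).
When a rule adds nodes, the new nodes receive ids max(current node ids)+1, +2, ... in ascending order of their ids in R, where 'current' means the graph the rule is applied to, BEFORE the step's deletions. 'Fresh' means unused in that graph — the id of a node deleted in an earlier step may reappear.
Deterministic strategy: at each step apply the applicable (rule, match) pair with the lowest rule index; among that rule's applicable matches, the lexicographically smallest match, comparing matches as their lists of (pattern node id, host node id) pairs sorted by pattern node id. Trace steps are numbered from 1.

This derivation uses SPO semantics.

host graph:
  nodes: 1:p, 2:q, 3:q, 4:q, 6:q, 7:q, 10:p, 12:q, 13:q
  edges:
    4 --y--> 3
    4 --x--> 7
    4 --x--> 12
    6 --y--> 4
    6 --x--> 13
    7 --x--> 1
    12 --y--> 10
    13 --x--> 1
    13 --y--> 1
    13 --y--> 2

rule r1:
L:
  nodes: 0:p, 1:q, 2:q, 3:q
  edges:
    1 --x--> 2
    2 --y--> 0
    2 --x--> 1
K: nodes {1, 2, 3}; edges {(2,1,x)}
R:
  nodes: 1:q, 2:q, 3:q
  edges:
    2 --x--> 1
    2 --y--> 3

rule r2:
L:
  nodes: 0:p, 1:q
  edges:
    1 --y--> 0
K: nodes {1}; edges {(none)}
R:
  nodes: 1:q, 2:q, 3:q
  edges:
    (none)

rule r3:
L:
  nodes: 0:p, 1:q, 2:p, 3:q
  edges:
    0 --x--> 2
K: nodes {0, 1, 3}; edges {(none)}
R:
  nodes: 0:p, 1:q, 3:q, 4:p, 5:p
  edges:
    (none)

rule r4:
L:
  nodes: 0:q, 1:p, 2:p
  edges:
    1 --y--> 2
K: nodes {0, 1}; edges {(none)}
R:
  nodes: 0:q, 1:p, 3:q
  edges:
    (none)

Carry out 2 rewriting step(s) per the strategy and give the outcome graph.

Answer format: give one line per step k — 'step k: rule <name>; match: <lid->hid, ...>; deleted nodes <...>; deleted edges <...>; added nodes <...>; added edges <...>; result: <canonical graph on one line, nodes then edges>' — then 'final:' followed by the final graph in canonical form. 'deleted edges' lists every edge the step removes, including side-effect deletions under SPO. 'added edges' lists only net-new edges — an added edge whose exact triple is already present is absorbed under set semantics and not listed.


step 1: rule r2; match: 0->1, 1->13; deleted nodes 1; deleted edges (7,1,x); (13,1,x); (13,1,y); added nodes 14, 15; added edges (none); result: nodes: 2:q, 3:q, 4:q, 6:q, 7:q, 10:p, 12:q, 13:q, 14:q, 15:q edges: (4,3,y); (4,7,x); (4,12,x); (6,4,y); (6,13,x); (12,10,y); (13,2,y)
step 2: rule r2; match: 0->10, 1->12; deleted nodes 10; deleted edges (12,10,y); added nodes 16, 17; added edges (none); result: nodes: 2:q, 3:q, 4:q, 6:q, 7:q, 12:q, 13:q, 14:q, 15:q, 16:q, 17:q edges: (4,3,y); (4,7,x); (4,12,x); (6,4,y); (6,13,x); (13,2,y)
final:
nodes: 2:q, 3:q, 4:q, 6:q, 7:q, 12:q, 13:q, 14:q, 15:q, 16:q, 17:q
edges: (4,3,y); (4,7,x); (4,12,x); (6,4,y); (6,13,x); (13,2,y)


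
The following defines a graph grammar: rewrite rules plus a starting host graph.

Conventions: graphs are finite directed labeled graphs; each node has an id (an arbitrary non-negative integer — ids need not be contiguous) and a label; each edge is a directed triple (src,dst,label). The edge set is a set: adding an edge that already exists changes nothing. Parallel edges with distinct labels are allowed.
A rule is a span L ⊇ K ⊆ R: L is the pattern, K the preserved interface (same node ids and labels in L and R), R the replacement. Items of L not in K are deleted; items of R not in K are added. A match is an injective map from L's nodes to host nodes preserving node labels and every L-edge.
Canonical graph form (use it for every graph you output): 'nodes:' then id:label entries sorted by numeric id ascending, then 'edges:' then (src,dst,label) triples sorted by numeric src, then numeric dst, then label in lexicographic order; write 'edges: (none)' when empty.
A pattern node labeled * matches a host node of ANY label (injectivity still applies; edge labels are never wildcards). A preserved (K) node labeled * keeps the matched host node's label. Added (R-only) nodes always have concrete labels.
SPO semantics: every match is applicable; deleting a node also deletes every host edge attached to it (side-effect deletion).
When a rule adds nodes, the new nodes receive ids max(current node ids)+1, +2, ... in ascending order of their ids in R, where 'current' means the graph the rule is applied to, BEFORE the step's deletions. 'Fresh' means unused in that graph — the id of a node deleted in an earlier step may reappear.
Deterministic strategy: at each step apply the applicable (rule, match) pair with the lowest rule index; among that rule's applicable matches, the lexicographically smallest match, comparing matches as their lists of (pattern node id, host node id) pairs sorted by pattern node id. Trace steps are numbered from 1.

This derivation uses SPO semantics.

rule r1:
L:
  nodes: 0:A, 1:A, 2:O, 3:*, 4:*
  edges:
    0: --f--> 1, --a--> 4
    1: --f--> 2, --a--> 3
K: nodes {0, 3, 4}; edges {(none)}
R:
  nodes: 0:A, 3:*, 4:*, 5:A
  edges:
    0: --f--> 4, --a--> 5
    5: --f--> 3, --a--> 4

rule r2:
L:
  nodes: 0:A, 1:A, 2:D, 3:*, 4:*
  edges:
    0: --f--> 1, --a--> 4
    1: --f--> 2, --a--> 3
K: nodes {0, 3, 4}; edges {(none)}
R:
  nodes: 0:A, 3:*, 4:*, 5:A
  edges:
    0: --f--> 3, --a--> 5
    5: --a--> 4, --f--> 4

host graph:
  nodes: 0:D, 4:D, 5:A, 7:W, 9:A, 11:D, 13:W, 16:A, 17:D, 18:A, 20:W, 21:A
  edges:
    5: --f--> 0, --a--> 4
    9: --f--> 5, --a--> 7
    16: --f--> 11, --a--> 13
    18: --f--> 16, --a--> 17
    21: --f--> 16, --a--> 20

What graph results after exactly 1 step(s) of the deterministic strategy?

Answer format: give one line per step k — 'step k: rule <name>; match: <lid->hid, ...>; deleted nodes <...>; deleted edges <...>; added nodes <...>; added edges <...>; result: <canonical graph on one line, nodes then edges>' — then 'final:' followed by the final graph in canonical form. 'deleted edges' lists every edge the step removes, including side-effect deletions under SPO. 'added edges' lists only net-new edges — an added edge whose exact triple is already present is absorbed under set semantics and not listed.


step 1: rule r2; match: 0->9, 1->5, 2->0, 3->4, 4->7; deleted nodes 0, 5; deleted edges (5,0,f); (5,4,a); (9,5,f); (9,7,a); added nodes 22; added edges (9,4,f); (9,22,a); (22,7,a); (22,7,f); result: nodes: 4:D, 7:W, 9:A, 11:D, 13:W, 16:A, 17:D, 18:A, 20:W, 21:A, 22:A edges: (9,4,f); (9,22,a); (16,11,f); (16,13,a); (18,16,f); (18,17,a); (21,16,f); (21,20,a); (22,7,a); (22,7,f)
final:
nodes: 4:D, 7:W, 9:A, 11:D, 13:W, 16:A, 17:D, 18:A, 20:W, 21:A, 22:A
edges: (9,4,f); (9,22,a); (16,11,f); (16,13,a); (18,16,f); (18,17,a); (21,16,f); (21,20,a); (22,7,a); (22,7,f)


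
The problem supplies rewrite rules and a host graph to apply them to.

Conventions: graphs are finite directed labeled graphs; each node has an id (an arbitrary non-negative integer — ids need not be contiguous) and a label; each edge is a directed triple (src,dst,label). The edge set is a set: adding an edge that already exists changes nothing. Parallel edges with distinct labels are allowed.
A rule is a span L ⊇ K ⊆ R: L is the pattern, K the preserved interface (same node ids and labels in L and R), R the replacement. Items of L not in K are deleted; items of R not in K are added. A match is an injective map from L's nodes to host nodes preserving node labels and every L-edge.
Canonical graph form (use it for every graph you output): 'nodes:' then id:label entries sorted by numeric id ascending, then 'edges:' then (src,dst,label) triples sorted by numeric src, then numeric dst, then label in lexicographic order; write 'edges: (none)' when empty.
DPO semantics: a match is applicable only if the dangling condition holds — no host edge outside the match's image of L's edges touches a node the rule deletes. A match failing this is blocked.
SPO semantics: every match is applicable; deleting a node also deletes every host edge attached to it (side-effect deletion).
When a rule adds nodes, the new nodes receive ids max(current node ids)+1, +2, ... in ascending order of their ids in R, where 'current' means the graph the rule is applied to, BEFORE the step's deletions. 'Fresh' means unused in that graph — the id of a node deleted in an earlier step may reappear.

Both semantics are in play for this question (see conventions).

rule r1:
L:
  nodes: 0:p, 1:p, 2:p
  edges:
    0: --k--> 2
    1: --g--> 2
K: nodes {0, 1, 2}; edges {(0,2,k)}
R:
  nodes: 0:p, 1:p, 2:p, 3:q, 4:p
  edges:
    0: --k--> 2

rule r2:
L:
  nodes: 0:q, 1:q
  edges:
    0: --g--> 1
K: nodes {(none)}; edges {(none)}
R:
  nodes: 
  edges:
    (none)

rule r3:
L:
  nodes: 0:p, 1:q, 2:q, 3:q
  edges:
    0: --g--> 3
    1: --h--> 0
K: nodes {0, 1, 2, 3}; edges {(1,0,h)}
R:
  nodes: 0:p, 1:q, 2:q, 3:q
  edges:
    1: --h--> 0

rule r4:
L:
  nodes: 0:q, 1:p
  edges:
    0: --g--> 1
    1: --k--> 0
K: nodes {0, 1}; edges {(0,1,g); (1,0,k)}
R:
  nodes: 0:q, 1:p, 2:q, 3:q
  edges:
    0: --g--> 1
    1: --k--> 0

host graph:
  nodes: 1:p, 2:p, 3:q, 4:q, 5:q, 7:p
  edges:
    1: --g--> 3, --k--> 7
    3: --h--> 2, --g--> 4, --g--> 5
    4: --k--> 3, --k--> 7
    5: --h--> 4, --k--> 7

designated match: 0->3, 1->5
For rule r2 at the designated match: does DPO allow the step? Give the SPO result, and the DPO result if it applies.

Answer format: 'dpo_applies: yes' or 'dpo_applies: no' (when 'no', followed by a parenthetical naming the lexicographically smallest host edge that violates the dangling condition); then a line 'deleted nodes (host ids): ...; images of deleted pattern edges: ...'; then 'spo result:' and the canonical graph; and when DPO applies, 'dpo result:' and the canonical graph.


dpo_applies: no
(the rule deletes node 3, which keeps host edge (1,3,g) outside the match image — the dangling condition fails, DPO blocks; SPO proceeds and side-deletes such edges)
deleted nodes (host ids): 3, 5; images of deleted pattern edges: (3,5,g)
spo result:
nodes: 1:p, 2:p, 4:q, 7:p
edges: (1,7,k); (4,7,k)


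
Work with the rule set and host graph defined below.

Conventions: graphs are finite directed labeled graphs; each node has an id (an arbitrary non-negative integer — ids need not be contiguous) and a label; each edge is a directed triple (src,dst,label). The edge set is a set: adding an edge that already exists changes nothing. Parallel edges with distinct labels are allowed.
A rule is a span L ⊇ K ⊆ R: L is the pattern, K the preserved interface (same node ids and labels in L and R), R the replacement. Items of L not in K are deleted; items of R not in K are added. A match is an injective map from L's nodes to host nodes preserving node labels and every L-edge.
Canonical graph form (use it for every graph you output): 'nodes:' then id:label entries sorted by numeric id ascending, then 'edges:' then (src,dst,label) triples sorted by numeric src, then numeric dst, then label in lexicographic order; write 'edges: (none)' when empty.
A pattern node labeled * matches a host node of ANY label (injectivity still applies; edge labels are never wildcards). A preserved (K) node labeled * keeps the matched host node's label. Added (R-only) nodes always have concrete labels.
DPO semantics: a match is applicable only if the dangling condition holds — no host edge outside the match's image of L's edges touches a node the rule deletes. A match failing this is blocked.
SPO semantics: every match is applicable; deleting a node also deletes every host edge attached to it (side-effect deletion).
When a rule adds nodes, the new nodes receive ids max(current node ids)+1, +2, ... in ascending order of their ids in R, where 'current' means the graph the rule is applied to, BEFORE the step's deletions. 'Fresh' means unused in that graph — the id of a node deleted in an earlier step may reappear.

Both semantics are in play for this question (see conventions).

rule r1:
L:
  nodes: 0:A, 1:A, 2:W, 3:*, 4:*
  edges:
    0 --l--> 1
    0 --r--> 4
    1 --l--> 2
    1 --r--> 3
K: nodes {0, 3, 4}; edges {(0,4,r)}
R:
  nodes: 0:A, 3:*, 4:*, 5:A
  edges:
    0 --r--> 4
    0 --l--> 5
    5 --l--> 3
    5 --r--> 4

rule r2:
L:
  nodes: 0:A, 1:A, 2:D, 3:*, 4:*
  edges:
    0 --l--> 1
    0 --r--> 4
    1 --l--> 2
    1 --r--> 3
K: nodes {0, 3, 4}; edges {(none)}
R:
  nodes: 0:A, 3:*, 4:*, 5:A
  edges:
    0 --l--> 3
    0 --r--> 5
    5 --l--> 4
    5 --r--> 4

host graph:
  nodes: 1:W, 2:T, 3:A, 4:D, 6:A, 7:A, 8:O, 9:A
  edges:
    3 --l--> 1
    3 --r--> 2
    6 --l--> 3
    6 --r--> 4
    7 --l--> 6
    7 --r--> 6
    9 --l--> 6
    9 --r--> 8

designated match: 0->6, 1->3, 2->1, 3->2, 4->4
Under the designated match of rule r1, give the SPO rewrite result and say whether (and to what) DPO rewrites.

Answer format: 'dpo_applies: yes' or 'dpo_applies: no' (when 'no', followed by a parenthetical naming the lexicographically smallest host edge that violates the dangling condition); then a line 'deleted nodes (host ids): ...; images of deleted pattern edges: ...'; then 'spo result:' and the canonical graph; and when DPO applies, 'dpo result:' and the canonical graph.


dpo_applies: yes
deleted nodes (host ids): 1, 3; images of deleted pattern edges: (3,1,l); (3,2,r); (6,3,l)
spo result:
nodes: 2:T, 4:D, 6:A, 7:A, 8:O, 9:A, 10:A
edges: (6,4,r); (6,10,l); (7,6,l); (7,6,r); (9,6,l); (9,8,r); (10,2,l); (10,4,r)
dpo result:
nodes: 2:T, 4:D, 6:A, 7:A, 8:O, 9:A, 10:A
edges: (6,4,r); (6,10,l); (7,6,l); (7,6,r); (9,6,l); (9,8,r); (10,2,l); (10,4,r)


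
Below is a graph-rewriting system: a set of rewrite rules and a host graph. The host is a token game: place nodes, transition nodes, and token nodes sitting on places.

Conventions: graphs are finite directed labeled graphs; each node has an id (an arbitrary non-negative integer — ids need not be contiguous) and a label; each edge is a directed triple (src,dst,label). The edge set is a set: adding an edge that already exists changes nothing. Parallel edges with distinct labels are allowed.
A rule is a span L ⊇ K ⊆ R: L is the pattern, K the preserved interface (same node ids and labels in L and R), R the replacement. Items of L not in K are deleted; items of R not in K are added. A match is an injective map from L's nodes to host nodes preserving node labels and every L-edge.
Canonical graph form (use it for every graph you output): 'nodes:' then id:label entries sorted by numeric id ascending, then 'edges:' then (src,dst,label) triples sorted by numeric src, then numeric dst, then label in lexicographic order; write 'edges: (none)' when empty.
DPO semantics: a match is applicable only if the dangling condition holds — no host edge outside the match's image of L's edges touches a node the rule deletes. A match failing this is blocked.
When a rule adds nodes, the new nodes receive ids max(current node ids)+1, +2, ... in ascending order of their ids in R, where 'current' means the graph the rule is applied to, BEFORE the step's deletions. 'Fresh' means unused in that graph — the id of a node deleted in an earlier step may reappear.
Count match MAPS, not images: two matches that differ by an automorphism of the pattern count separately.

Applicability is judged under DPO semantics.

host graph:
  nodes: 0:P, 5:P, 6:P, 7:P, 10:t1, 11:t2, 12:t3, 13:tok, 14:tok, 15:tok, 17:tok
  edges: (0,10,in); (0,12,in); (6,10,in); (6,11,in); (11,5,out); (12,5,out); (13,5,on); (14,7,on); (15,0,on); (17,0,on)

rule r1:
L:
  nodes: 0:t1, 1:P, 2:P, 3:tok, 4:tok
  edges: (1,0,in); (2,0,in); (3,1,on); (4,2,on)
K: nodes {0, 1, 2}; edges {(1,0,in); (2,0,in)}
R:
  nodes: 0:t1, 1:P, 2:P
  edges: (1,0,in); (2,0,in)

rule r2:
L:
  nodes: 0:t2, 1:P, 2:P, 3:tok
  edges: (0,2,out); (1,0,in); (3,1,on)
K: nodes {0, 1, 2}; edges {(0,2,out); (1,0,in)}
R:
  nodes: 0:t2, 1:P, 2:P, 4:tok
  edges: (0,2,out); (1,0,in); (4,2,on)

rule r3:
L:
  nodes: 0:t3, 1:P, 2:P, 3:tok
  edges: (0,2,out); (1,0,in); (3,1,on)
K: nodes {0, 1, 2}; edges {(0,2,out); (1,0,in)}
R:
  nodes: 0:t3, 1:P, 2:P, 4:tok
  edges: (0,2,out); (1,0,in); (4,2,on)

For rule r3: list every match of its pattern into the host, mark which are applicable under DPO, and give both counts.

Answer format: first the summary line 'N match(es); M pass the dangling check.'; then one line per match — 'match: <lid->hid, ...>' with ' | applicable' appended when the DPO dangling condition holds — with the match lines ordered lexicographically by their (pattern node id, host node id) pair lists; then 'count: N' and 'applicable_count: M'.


2 match(es); 2 pass the dangling check.
match: 0->12, 1->0, 2->5, 3->15 | applicable
match: 0->12, 1->0, 2->5, 3->17 | applicable
count: 2
applicable_count: 2


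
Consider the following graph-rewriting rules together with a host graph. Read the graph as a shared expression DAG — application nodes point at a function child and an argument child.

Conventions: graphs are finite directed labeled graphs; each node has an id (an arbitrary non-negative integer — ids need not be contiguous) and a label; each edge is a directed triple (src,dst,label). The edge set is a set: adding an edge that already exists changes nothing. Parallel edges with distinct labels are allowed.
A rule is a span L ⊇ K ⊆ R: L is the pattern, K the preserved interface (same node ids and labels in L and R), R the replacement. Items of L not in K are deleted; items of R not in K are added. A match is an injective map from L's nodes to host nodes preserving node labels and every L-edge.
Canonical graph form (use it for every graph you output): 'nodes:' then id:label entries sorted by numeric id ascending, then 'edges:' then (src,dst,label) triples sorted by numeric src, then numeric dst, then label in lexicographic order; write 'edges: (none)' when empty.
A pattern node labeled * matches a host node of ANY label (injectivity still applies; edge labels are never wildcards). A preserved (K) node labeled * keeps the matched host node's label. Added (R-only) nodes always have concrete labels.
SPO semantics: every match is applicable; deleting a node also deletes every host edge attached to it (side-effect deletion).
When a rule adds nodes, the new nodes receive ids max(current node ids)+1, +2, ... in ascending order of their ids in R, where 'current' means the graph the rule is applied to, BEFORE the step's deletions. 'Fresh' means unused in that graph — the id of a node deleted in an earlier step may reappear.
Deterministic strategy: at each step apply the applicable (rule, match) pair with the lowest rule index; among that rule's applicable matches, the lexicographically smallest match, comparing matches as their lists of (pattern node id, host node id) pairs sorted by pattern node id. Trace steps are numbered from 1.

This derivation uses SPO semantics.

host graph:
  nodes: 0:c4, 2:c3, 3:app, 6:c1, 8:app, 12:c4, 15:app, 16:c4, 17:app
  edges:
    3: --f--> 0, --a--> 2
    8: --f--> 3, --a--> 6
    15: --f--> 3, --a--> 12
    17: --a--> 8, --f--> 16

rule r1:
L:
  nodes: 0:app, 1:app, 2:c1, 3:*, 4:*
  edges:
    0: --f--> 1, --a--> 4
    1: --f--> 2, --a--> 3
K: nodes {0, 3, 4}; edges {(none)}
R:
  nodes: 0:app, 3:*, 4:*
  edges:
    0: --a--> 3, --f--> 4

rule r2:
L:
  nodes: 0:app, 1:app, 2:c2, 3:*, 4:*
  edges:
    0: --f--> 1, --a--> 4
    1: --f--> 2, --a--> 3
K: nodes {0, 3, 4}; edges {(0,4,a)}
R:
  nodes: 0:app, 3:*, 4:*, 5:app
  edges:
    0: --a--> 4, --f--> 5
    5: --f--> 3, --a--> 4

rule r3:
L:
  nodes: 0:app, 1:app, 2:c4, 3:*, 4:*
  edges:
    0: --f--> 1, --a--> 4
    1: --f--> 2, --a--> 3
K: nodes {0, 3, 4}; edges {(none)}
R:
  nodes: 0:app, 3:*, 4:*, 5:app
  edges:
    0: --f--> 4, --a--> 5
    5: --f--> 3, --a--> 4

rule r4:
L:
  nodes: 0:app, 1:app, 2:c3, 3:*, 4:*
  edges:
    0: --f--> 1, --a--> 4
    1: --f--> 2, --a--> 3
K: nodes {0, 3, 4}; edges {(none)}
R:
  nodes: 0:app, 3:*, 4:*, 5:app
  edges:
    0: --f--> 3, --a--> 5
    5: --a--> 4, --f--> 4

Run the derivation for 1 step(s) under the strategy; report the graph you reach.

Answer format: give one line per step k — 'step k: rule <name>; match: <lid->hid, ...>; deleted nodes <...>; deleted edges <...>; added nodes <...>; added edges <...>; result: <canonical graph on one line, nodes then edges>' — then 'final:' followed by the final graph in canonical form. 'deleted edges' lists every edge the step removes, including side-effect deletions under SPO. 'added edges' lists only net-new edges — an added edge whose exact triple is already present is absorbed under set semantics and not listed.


step 1: rule r3; match: 0->8, 1->3, 2->0, 3->2, 4->6; deleted nodes 0, 3; deleted edges (3,0,f); (3,2,a); (8,3,f); (8,6,a); (15,3,f); added nodes 18; added edges (8,6,f); (8,18,a); (18,2,f); (18,6,a); result: nodes: 2:c3, 6:c1, 8:app, 12:c4, 15:app, 16:c4, 17:app, 18:app edges: (8,6,f); (8,18,a); (15,12,a); (17,8,a); (17,16,f); (18,2,f); (18,6,a)
final:
nodes: 2:c3, 6:c1, 8:app, 12:c4, 15:app, 16:c4, 17:app, 18:app
edges: (8,6,f); (8,18,a); (15,12,a); (17,8,a); (17,16,f); (18,2,f); (18,6,a)
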